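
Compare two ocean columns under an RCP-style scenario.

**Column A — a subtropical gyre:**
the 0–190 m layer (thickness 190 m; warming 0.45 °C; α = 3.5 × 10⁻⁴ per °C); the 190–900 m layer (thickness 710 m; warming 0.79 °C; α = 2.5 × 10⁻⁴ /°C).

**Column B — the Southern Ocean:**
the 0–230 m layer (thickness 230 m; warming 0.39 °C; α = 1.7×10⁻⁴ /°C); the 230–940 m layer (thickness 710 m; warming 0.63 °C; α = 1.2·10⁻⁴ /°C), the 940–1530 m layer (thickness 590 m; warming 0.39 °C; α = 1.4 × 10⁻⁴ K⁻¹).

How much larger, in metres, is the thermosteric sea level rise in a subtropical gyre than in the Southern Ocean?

A 0–190 m: 3.5×10⁻⁴ × 190 × 0.45 = 0.029925 m
A Layer 2: 0.79 × 2.5×10⁻⁴ × 710 = 0.140225 m
A total: 0.17015 m
B Layer 1: 0.39 × 230 × 1.7×10⁻⁴ = 0.015249 m
B 230–940 m: 710 × 0.63 × 1.2×10⁻⁴ = 0.053676 m
B 0.39 × 1.4×10⁻⁴ × 590 = 0.032214 m
B total: 0.101139 m
Difference: 0.17015 − 0.101139 = 0.069011 m

Δh_A − Δh_B ≈ 0.0690 m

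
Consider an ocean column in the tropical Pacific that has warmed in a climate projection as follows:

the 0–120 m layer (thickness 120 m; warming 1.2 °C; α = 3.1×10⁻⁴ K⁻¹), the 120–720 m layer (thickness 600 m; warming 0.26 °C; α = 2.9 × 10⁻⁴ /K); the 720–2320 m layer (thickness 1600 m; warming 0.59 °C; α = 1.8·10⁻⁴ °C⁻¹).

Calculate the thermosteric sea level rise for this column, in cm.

Δh ≈ 26.0 cm

120 × 3.1×10⁻⁴ × 1.2 = 0.04464 m
120–720 m: 2.9×10⁻⁴ × 0.26 × 600 = 0.04524 m
720–2320 m: 1600 × 1.8×10⁻⁴ × 0.59 = 0.16992 m
Δh = 0.04464 + 0.04524 + 0.16992 = 0.25980 m ≈ 26.0 cm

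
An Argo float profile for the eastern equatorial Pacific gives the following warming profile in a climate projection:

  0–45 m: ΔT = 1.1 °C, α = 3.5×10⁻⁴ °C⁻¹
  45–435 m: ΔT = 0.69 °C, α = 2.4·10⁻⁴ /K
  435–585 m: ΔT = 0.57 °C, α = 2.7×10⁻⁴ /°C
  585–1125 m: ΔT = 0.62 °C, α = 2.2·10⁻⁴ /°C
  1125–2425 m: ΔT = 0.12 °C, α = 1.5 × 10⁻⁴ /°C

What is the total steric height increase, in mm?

200 mm of thermosteric rise

Layer 1: 3.5×10⁻⁴ × 45 × 1.1 = 0.017325 m
Layer 2: 2.4×10⁻⁴ × 390 × 0.69 = 0.064584 m
150 × 2.7×10⁻⁴ × 0.57 = 0.023085 m
0.62 × 2.2×10⁻⁴ × 540 = 0.073656 m
1125–2425 m: 1300 × 1.5×10⁻⁴ × 0.12 = 0.02340 m
Δh = 0.017325 + 0.064584 + 0.023085 + 0.073656 + 0.02340 = 0.20205 m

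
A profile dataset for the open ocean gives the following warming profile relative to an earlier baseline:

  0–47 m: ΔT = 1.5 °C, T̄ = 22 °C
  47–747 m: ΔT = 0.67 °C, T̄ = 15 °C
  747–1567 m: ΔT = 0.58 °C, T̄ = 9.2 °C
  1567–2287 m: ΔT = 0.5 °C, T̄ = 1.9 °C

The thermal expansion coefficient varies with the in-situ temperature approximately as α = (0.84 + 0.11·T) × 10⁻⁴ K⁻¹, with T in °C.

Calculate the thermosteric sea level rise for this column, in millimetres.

Layer 1: α = (0.84 + 0.11×22)×10⁻⁴ = 3.26×10⁻⁴ K⁻¹
Layer 2: α = (0.84 + 0.11×15)×10⁻⁴ = 2.49×10⁻⁴ K⁻¹
Layer 3: α = (0.84 + 0.11×9.2)×10⁻⁴ = 1.852×10⁻⁴ K⁻¹
Layer 4: α = (0.84 + 0.11×1.9)×10⁻⁴ = 1.049×10⁻⁴ K⁻¹
0–47 m: 1.5 × 47 × 3.26×10⁻⁴ = 0.022983 m
47–747 m: 2.49×10⁻⁴ × 700 × 0.67 = 0.116781 m
Layer 3: 1.852×10⁻⁴ × 820 × 0.58 = 0.08808112 m
Layer 4: 1.049×10⁻⁴ × 720 × 0.5 = 0.037764 m
Δh = 0.022983 + 0.116781 + 0.08808112 + 0.037764 = 0.26560912 m ≈ 266 mm

266 mm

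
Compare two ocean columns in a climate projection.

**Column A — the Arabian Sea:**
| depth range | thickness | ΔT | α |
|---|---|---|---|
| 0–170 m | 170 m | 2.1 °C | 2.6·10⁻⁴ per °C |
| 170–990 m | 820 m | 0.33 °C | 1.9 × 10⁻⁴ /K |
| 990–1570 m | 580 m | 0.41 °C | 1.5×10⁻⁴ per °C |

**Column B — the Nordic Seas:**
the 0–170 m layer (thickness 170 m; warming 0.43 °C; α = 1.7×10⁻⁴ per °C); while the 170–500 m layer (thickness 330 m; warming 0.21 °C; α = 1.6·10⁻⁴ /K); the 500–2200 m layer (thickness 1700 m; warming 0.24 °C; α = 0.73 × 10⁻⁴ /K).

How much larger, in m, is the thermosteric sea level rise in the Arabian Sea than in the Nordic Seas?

A Layer 1: 170 × 2.1 × 2.6×10⁻⁴ = 0.09282 m
A 0.33 × 1.9×10⁻⁴ × 820 = 0.051414 m
A 0.41 × 580 × 1.5×10⁻⁴ = 0.03567 m
A total: 0.179904 m
B 0–170 m: 0.43 × 1.7×10⁻⁴ × 170 = 0.012427 m
B 170–500 m: 1.6×10⁻⁴ × 0.21 × 330 = 0.011088 m
B 500–2200 m: 1700 × 0.73×10⁻⁴ × 0.24 = 0.029784 m
B total: 0.053299 m
Difference: 0.179904 − 0.053299 = 0.126605 m

0.13 m larger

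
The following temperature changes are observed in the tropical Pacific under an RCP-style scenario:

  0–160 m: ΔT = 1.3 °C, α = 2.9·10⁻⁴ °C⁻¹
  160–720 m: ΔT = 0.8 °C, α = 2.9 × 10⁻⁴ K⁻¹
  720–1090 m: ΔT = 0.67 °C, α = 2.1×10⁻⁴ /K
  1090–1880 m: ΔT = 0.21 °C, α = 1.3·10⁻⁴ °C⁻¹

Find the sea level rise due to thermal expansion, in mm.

Δh ≈ 264 mm

Layer 1: 160 × 1.3 × 2.9×10⁻⁴ = 0.06032 m
Layer 2: 0.8 × 560 × 2.9×10⁻⁴ = 0.12992 m
720–1090 m: 2.1×10⁻⁴ × 0.67 × 370 = 0.052059 m
790 × 1.3×10⁻⁴ × 0.21 = 0.021567 m
Δh = 0.06032 + 0.12992 + 0.052059 + 0.021567 = 0.263866 m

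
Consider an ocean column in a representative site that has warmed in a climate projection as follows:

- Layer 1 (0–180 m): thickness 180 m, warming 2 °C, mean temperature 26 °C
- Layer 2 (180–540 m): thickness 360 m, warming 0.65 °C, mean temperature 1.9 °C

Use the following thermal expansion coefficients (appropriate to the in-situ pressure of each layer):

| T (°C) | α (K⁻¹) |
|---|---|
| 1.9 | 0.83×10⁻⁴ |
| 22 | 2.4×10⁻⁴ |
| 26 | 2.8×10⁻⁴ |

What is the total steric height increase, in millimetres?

Δh = 120 mm

Layer 1 at 26 °C → α = 2.8×10⁻⁴ K⁻¹
Layer 2 at 1.9 °C → α = 0.83×10⁻⁴ K⁻¹
0–180 m: 2 × 2.8×10⁻⁴ × 180 = 0.10080 m
0.83×10⁻⁴ × 360 × 0.65 = 0.019422 m
Δh = 0.10080 + 0.019422 = 0.120222 m ≈ 120 mm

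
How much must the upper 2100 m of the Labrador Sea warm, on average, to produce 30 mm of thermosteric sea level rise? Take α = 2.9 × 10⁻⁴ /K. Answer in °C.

about 0.049 °C

ΔT = Δh/(αH) = 0.03 / (2.9×10⁻⁴ × 2100) ≈ 0.04926 °C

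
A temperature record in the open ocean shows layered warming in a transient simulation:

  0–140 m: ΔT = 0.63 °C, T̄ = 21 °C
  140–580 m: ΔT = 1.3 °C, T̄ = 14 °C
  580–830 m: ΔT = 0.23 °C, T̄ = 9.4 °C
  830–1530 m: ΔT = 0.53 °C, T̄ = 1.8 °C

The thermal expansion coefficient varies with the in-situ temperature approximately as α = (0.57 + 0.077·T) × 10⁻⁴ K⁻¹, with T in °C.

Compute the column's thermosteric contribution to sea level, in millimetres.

Layer 1: α = (0.57 + 0.077×21)×10⁻⁴ = 2.187×10⁻⁴ K⁻¹
Layer 2: α = (0.57 + 0.077×14)×10⁻⁴ = 1.648×10⁻⁴ K⁻¹
Layer 3: α = (0.57 + 0.077×9.4)×10⁻⁴ = 1.2938×10⁻⁴ K⁻¹
Layer 4: α = (0.57 + 0.077×1.8)×10⁻⁴ = 0.7086×10⁻⁴ K⁻¹
140 × 0.63 × 2.187×10⁻⁴ = 0.01928934 m
Layer 2: 440 × 1.648×10⁻⁴ × 1.3 = 0.0942656 m
0.23 × 250 × 1.2938×10⁻⁴ = 0.00743935 m
Layer 4: 0.7086×10⁻⁴ × 700 × 0.53 = 0.02628906 m
Δh = 0.01928934 + 0.0942656 + 0.00743935 + 0.02628906 = 0.14728335 m ≈ 147 mm

about 147 mm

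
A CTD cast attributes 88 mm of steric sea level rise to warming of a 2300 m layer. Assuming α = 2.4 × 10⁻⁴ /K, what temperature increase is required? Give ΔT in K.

ΔT ≈ 0.159 K

ΔT = Δh/(αH) = 0.088 / (2.4×10⁻⁴ × 2300) ≈ 0.1594 K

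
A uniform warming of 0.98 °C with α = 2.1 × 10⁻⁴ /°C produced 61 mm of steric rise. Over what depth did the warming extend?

about 296 m

H = Δh/(αΔT) = 0.061 / (2.1×10⁻⁴ × 0.98) ≈ 296.4 m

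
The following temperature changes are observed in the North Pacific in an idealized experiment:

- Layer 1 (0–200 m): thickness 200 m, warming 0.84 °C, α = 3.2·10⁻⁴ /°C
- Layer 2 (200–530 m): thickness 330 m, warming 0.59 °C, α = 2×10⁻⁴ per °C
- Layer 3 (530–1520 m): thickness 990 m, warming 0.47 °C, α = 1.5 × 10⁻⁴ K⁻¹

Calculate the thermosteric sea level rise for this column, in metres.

0.162 m of thermosteric rise

Layer 1: 3.2×10⁻⁴ × 200 × 0.84 = 0.05376 m
0.59 × 330 × 2×10⁻⁴ = 0.03894 m
990 × 0.47 × 1.5×10⁻⁴ = 0.069795 m
Δh = 0.05376 + 0.03894 + 0.069795 = 0.162495 m ≈ 0.162 m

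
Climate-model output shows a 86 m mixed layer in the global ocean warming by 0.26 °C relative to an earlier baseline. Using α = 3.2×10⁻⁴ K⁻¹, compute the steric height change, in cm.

Δh = αΔT·H = 3.2×10⁻⁴ × 0.26 × 86 = 0.0071552 m

0.72 cm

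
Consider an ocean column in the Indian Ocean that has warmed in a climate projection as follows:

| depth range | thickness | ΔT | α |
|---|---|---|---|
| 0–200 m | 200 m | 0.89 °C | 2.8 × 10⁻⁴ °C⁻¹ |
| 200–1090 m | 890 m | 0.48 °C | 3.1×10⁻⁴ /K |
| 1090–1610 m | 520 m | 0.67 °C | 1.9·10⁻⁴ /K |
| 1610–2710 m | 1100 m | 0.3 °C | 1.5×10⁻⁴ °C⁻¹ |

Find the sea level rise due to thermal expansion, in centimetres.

0–200 m: 0.89 × 2.8×10⁻⁴ × 200 = 0.04984 m
200–1090 m: 890 × 3.1×10⁻⁴ × 0.48 = 0.132432 m
Layer 3: 1.9×10⁻⁴ × 0.67 × 520 = 0.066196 m
1610–2710 m: 0.3 × 1.5×10⁻⁴ × 1100 = 0.04950 m
Δh = 0.04984 + 0.132432 + 0.066196 + 0.04950 = 0.297968 m

29.8 cm of thermosteric rise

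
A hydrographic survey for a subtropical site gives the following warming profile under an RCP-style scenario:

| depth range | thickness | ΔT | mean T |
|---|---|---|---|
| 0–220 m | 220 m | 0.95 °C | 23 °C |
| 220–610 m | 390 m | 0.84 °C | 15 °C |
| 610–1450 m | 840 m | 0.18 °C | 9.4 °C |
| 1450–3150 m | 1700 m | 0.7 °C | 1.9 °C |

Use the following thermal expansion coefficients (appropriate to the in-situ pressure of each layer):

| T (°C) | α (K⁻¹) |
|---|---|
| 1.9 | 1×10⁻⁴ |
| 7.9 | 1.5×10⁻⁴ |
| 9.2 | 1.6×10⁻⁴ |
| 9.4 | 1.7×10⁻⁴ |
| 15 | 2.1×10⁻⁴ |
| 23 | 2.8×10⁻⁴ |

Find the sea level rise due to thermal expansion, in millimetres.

Δh ≈ 272 mm

Layer 1 at 23 °C → α = 2.8×10⁻⁴ K⁻¹
Layer 2 at 15 °C → α = 2.1×10⁻⁴ K⁻¹
Layer 3 at 9.4 °C → α = 1.7×10⁻⁴ K⁻¹
Layer 4 at 1.9 °C → α = 1×10⁻⁴ K⁻¹
220 × 2.8×10⁻⁴ × 0.95 = 0.05852 m
0.84 × 2.1×10⁻⁴ × 390 = 0.068796 m
0.18 × 1.7×10⁻⁴ × 840 = 0.025704 m
Layer 4: 1700 × 0.7 × 1×10⁻⁴ = 0.11900 m
Δh = 0.05852 + 0.068796 + 0.025704 + 0.11900 = 0.27202 m ≈ 272 mm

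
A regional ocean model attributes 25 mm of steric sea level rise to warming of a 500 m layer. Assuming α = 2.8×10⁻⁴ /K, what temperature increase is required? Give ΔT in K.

ΔT = Δh/(αH) = 0.025 / (2.8×10⁻⁴ × 500) ≈ 0.1786 K

about 0.18 K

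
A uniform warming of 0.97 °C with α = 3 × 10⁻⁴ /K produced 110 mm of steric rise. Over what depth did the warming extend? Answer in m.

H = Δh/(αΔT) = 0.11 / (3×10⁻⁴ × 0.97) ≈ 378.0 m

about 378 m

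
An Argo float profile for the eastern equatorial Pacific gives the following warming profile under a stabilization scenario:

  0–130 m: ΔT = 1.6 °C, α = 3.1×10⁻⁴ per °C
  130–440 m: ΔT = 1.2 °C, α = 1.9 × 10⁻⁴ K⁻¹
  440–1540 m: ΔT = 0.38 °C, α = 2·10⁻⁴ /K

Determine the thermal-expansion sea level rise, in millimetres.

Layer 1: 1.6 × 3.1×10⁻⁴ × 130 = 0.06448 m
310 × 1.9×10⁻⁴ × 1.2 = 0.07068 m
1100 × 0.38 × 2×10⁻⁴ = 0.08360 m
Δh = 0.06448 + 0.07068 + 0.08360 = 0.21876 m

220 mm of thermosteric rise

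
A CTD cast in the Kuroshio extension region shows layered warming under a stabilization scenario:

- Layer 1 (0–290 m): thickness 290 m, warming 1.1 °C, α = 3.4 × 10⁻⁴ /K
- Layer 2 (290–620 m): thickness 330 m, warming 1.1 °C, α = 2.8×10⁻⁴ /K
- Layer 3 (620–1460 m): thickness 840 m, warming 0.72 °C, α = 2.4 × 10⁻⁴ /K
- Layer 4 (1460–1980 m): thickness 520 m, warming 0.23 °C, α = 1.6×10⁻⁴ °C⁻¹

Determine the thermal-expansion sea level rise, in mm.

Layer 1: 290 × 3.4×10⁻⁴ × 1.1 = 0.10846 m
330 × 2.8×10⁻⁴ × 1.1 = 0.10164 m
620–1460 m: 2.4×10⁻⁴ × 0.72 × 840 = 0.145152 m
0.23 × 1.6×10⁻⁴ × 520 = 0.019136 m
Δh = 0.10846 + 0.10164 + 0.145152 + 0.019136 = 0.374388 m

about 374 mm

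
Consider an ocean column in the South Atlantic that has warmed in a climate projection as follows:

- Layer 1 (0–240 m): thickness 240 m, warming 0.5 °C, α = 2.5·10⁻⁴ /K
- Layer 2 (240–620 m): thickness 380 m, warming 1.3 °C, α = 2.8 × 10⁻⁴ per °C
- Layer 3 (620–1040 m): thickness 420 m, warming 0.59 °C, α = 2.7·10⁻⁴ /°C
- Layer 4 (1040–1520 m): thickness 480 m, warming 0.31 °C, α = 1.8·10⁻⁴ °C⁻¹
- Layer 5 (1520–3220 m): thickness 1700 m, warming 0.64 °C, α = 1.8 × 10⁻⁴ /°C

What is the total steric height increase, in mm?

Layer 1: 240 × 0.5 × 2.5×10⁻⁴ = 0.03000 m
1.3 × 380 × 2.8×10⁻⁴ = 0.13832 m
2.7×10⁻⁴ × 0.59 × 420 = 0.066906 m
Layer 4: 480 × 0.31 × 1.8×10⁻⁴ = 0.026784 m
1700 × 1.8×10⁻⁴ × 0.64 = 0.19584 m
Δh = 0.03000 + 0.13832 + 0.066906 + 0.026784 + 0.19584 = 0.45785 m

about 458 mm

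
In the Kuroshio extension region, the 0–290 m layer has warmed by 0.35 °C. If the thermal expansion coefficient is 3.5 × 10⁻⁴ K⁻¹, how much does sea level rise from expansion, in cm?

Δh = αΔT·H = 3.5×10⁻⁴ × 0.35 × 290 = 0.035525 m

3.6 cm of thermosteric rise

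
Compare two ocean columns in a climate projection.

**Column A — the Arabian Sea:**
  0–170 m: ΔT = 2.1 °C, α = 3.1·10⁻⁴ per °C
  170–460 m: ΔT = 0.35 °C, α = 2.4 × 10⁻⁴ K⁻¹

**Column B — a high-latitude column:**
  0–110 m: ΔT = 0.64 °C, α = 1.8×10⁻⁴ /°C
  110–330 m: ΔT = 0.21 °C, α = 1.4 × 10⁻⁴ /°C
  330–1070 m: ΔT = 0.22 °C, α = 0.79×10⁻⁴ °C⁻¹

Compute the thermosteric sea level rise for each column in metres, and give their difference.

A 170 × 3.1×10⁻⁴ × 2.1 = 0.11067 m
A Layer 2: 2.4×10⁻⁴ × 290 × 0.35 = 0.02436 m
A total: 0.13503 m
B 0–110 m: 0.64 × 110 × 1.8×10⁻⁴ = 0.012672 m
B 1.4×10⁻⁴ × 0.21 × 220 = 0.006468 m
B 0.79×10⁻⁴ × 740 × 0.22 = 0.0128612 m
B total: 0.0320012 m
Difference: 0.13503 − 0.0320012 = 0.1030288 m

Δh_A ≈ 0.14 m, Δh_B ≈ 0.032 m; difference ≈ 0.10 m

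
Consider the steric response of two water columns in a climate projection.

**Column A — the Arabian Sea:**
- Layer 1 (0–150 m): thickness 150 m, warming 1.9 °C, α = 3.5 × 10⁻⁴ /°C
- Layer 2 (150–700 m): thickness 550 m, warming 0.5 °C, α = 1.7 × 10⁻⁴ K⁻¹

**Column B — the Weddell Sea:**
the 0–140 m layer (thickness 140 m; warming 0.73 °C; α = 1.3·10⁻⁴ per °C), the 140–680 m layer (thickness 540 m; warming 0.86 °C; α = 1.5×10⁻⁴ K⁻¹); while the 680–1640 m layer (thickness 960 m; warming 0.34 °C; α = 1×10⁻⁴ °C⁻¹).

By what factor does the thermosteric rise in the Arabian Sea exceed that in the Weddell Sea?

A 0–150 m: 150 × 1.9 × 3.5×10⁻⁴ = 0.09975 m
A 550 × 1.7×10⁻⁴ × 0.5 = 0.04675 m
A total: 0.14650 m
B 140 × 1.3×10⁻⁴ × 0.73 = 0.013286 m
B 540 × 1.5×10⁻⁴ × 0.86 = 0.06966 m
B 680–1640 m: 960 × 1×10⁻⁴ × 0.34 = 0.03264 m
B total: 0.115586 m
Ratio: 0.14650 / 0.115586 ≈ 1.267

a factor of 1.27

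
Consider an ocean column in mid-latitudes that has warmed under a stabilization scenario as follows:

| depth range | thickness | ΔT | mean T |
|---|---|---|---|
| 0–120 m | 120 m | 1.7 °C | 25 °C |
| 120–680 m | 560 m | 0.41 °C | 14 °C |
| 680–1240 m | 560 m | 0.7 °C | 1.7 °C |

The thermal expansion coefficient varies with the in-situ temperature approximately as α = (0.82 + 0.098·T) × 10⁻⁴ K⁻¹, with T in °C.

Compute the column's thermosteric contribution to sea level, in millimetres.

Layer 1: α = (0.82 + 0.098×25)×10⁻⁴ = 3.27×10⁻⁴ K⁻¹
Layer 2: α = (0.82 + 0.098×14)×10⁻⁴ = 2.192×10⁻⁴ K⁻¹
Layer 3: α = (0.82 + 0.098×1.7)×10⁻⁴ = 0.9866×10⁻⁴ K⁻¹
Layer 1: 1.7 × 3.27×10⁻⁴ × 120 = 0.066708 m
Layer 2: 0.41 × 2.192×10⁻⁴ × 560 = 0.05032832 m
0.9866×10⁻⁴ × 560 × 0.7 = 0.03867472 m
Δh = 0.066708 + 0.05032832 + 0.03867472 = 0.15571104 m ≈ 160 mm

Δh ≈ 160 mm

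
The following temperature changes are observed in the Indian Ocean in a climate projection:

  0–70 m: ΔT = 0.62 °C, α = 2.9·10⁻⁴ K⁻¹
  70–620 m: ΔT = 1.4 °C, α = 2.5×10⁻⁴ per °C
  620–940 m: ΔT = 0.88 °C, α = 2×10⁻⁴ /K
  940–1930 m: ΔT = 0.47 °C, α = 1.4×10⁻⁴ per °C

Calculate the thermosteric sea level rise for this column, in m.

about 0.33 m

0–70 m: 2.9×10⁻⁴ × 70 × 0.62 = 0.012586 m
550 × 1.4 × 2.5×10⁻⁴ = 0.19250 m
0.88 × 320 × 2×10⁻⁴ = 0.05632 m
Layer 4: 0.47 × 1.4×10⁻⁴ × 990 = 0.065142 m
Δh = 0.012586 + 0.19250 + 0.05632 + 0.065142 = 0.326548 m ≈ 0.33 m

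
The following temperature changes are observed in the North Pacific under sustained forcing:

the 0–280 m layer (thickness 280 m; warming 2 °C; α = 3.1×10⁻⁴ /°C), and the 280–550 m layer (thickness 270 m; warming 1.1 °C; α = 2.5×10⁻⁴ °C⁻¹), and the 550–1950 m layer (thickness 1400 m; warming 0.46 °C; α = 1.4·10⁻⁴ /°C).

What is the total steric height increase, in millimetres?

Δh = 338 mm

0–280 m: 3.1×10⁻⁴ × 2 × 280 = 0.17360 m
Layer 2: 1.1 × 270 × 2.5×10⁻⁴ = 0.07425 m
Layer 3: 1400 × 1.4×10⁻⁴ × 0.46 = 0.09016 m
Δh = 0.17360 + 0.07425 + 0.09016 = 0.33801 m ≈ 338 mm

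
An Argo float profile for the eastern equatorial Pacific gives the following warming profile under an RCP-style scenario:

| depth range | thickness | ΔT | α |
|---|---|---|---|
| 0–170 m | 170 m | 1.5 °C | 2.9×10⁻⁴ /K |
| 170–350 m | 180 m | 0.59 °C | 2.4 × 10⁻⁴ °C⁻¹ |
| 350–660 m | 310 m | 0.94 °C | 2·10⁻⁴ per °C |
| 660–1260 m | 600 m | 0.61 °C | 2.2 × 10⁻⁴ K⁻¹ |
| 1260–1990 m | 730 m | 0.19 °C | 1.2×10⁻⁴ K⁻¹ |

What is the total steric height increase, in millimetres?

Δh ≈ 250 mm

1.5 × 2.9×10⁻⁴ × 170 = 0.07395 m
0.59 × 180 × 2.4×10⁻⁴ = 0.025488 m
Layer 3: 310 × 0.94 × 2×10⁻⁴ = 0.05828 m
660–1260 m: 600 × 2.2×10⁻⁴ × 0.61 = 0.08052 m
1260–1990 m: 1.2×10⁻⁴ × 0.19 × 730 = 0.016644 m
Δh = 0.07395 + 0.025488 + 0.05828 + 0.08052 + 0.016644 = 0.254882 m ≈ 250 mm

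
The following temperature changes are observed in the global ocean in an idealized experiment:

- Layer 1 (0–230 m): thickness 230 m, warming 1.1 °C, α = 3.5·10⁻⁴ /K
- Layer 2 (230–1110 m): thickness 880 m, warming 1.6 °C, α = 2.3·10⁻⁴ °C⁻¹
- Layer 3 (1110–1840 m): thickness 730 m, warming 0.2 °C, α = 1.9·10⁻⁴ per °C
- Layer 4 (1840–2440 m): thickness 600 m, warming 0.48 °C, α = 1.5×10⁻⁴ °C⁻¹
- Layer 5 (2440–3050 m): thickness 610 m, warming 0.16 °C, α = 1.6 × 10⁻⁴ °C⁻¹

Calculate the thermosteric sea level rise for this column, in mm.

3.5×10⁻⁴ × 1.1 × 230 = 0.08855 m
Layer 2: 2.3×10⁻⁴ × 880 × 1.6 = 0.32384 m
0.2 × 730 × 1.9×10⁻⁴ = 0.02774 m
1840–2440 m: 600 × 1.5×10⁻⁴ × 0.48 = 0.04320 m
Layer 5: 1.6×10⁻⁴ × 610 × 0.16 = 0.015616 m
Δh = 0.08855 + 0.32384 + 0.02774 + 0.04320 + 0.015616 = 0.498946 m

Δh = 500 mm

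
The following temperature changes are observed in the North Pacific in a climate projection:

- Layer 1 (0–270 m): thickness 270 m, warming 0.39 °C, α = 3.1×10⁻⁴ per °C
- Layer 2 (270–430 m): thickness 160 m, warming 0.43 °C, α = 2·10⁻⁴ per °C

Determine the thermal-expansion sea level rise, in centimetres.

0–270 m: 3.1×10⁻⁴ × 270 × 0.39 = 0.032643 m
Layer 2: 2×10⁻⁴ × 0.43 × 160 = 0.01376 m
Δh = 0.032643 + 0.01376 = 0.046403 m

Δh = 4.64 cm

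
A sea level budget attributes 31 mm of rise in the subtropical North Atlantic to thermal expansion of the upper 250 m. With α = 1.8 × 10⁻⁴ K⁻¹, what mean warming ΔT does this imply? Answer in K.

ΔT ≈ 0.689 K

ΔT = Δh/(αH) = 0.031 / (1.8×10⁻⁴ × 250) ≈ 0.6889 K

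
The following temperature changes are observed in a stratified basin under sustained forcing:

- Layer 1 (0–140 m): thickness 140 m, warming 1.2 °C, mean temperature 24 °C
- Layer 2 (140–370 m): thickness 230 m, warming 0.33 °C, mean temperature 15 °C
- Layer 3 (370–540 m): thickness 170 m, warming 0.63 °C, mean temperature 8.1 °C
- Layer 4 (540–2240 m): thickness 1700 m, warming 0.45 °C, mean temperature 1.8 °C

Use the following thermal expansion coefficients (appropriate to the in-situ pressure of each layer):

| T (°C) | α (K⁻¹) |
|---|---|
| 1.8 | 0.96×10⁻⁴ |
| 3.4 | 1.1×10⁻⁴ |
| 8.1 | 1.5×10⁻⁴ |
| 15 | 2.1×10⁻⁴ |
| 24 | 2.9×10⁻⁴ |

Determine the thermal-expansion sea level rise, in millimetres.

Layer 1 at 24 °C → α = 2.9×10⁻⁴ K⁻¹
Layer 2 at 15 °C → α = 2.1×10⁻⁴ K⁻¹
Layer 3 at 8.1 °C → α = 1.5×10⁻⁴ K⁻¹
Layer 4 at 1.8 °C → α = 0.96×10⁻⁴ K⁻¹
2.9×10⁻⁴ × 140 × 1.2 = 0.04872 m
140–370 m: 230 × 2.1×10⁻⁴ × 0.33 = 0.015939 m
Layer 3: 170 × 0.63 × 1.5×10⁻⁴ = 0.016065 m
0.96×10⁻⁴ × 0.45 × 1700 = 0.07344 m
Δh = 0.04872 + 0.015939 + 0.016065 + 0.07344 = 0.154164 m

Δh ≈ 154 mm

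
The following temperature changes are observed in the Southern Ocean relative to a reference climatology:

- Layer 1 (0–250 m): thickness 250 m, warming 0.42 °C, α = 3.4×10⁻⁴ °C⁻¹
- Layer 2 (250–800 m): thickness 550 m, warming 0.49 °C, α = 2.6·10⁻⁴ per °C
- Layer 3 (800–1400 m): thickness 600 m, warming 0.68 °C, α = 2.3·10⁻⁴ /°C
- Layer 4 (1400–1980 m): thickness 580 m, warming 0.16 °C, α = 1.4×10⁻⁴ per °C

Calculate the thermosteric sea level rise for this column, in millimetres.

Layer 1: 250 × 3.4×10⁻⁴ × 0.42 = 0.03570 m
Layer 2: 550 × 0.49 × 2.6×10⁻⁴ = 0.07007 m
600 × 0.68 × 2.3×10⁻⁴ = 0.09384 m
1400–1980 m: 0.16 × 1.4×10⁻⁴ × 580 = 0.012992 m
Δh = 0.03570 + 0.07007 + 0.09384 + 0.012992 = 0.212602 m

Δh ≈ 213 mm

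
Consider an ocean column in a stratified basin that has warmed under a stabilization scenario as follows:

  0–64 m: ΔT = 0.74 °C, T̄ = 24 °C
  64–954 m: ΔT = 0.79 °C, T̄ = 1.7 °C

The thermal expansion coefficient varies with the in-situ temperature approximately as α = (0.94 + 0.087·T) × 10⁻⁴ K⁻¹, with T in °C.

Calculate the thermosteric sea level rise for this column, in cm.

about 9.1 cm

Layer 1: α = (0.94 + 0.087×24)×10⁻⁴ = 3.028×10⁻⁴ K⁻¹
Layer 2: α = (0.94 + 0.087×1.7)×10⁻⁴ = 1.0879×10⁻⁴ K⁻¹
0–64 m: 3.028×10⁻⁴ × 0.74 × 64 = 0.014340608 m
Layer 2: 0.79 × 1.0879×10⁻⁴ × 890 = 0.076490249 m
Δh = 0.014340608 + 0.076490249 = 0.090830857 m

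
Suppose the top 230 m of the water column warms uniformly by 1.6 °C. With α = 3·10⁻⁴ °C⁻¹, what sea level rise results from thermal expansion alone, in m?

Δh = 0.110 m

Δh = αΔT·H = 3×10⁻⁴ × 1.6 × 230 = 0.11040 m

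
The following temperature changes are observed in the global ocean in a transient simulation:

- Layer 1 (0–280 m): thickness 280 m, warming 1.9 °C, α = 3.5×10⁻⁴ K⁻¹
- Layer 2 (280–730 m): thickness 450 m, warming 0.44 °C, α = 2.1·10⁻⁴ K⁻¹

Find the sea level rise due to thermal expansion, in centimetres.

0–280 m: 280 × 1.9 × 3.5×10⁻⁴ = 0.18620 m
280–730 m: 0.44 × 450 × 2.1×10⁻⁴ = 0.04158 m
Δh = 0.18620 + 0.04158 = 0.22778 m

Δh ≈ 23 cm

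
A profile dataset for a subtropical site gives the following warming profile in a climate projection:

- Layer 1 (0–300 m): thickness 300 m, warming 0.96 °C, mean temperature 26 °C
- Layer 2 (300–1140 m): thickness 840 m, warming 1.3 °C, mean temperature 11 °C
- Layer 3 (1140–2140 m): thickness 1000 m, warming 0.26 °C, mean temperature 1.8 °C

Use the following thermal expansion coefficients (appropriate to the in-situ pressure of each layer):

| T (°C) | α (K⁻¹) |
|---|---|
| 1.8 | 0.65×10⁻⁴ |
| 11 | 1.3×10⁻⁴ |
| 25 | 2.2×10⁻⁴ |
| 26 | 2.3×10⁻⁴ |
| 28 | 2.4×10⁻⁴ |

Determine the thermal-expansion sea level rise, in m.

Δh ≈ 0.23 m

Layer 1 at 26 °C → α = 2.3×10⁻⁴ K⁻¹
Layer 2 at 11 °C → α = 1.3×10⁻⁴ K⁻¹
Layer 3 at 1.8 °C → α = 0.65×10⁻⁴ K⁻¹
Layer 1: 300 × 2.3×10⁻⁴ × 0.96 = 0.06624 m
Layer 2: 1.3 × 1.3×10⁻⁴ × 840 = 0.14196 m
Layer 3: 0.26 × 1000 × 0.65×10⁻⁴ = 0.01690 m
Δh = 0.06624 + 0.14196 + 0.01690 = 0.22510 m ≈ 0.23 m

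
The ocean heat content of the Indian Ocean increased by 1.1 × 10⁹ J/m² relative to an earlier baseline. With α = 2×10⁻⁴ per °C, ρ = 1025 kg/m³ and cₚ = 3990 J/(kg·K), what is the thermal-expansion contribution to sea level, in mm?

Δh = αQ/(ρcₚ) = 2×10⁻⁴ × 1.1×10⁹ / (1025 × 3990) ≈ 0.053793 m

about 53.8 mm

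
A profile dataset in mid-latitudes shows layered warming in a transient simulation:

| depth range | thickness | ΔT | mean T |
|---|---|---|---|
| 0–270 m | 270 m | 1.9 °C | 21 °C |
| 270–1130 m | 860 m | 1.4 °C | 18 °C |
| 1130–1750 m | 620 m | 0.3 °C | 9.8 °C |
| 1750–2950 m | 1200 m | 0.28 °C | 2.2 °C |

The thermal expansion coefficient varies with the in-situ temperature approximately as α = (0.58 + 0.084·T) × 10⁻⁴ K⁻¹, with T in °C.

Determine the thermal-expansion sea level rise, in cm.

Layer 1: α = (0.58 + 0.084×21)×10⁻⁴ = 2.344×10⁻⁴ K⁻¹
Layer 2: α = (0.58 + 0.084×18)×10⁻⁴ = 2.092×10⁻⁴ K⁻¹
Layer 3: α = (0.58 + 0.084×9.8)×10⁻⁴ = 1.4032×10⁻⁴ K⁻¹
Layer 4: α = (0.58 + 0.084×2.2)×10⁻⁴ = 0.7648×10⁻⁴ K⁻¹
Layer 1: 270 × 2.344×10⁻⁴ × 1.9 = 0.1202472 m
2.092×10⁻⁴ × 860 × 1.4 = 0.2518768 m
1130–1750 m: 1.4032×10⁻⁴ × 0.3 × 620 = 0.02609952 m
0.7648×10⁻⁴ × 1200 × 0.28 = 0.02569728 m
Δh = 0.1202472 + 0.2518768 + 0.02609952 + 0.02569728 = 0.4239208 m ≈ 42.4 cm

Δh = 42.4 cm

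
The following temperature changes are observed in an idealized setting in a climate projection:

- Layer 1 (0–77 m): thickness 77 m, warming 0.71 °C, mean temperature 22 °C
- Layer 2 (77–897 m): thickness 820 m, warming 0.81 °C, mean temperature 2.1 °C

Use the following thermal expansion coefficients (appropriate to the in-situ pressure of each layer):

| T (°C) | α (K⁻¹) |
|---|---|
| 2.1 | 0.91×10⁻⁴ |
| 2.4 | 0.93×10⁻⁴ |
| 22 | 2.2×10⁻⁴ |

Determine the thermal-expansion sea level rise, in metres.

Δh = 0.0725 m

Layer 1 at 22 °C → α = 2.2×10⁻⁴ K⁻¹
Layer 2 at 2.1 °C → α = 0.91×10⁻⁴ K⁻¹
Layer 1: 0.71 × 2.2×10⁻⁴ × 77 = 0.0120274 m
820 × 0.91×10⁻⁴ × 0.81 = 0.0604422 m
Δh = 0.0120274 + 0.0604422 = 0.0724696 m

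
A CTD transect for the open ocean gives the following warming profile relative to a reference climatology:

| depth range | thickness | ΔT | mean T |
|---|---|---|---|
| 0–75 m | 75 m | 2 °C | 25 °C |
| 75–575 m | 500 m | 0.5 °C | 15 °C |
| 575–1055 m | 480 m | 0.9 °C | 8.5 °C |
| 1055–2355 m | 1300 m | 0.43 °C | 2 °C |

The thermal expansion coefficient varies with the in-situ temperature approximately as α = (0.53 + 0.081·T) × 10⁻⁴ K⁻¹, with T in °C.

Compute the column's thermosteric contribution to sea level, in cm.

about 17.3 cm

Layer 1: α = (0.53 + 0.081×25)×10⁻⁴ = 2.555×10⁻⁴ K⁻¹
Layer 2: α = (0.53 + 0.081×15)×10⁻⁴ = 1.745×10⁻⁴ K⁻¹
Layer 3: α = (0.53 + 0.081×8.5)×10⁻⁴ = 1.2185×10⁻⁴ K⁻¹
Layer 4: α = (0.53 + 0.081×2)×10⁻⁴ = 0.692×10⁻⁴ K⁻¹
0–75 m: 2 × 75 × 2.555×10⁻⁴ = 0.038325 m
Layer 2: 500 × 1.745×10⁻⁴ × 0.5 = 0.043625 m
575–1055 m: 0.9 × 480 × 1.2185×10⁻⁴ = 0.0526392 m
Layer 4: 0.43 × 1300 × 0.692×10⁻⁴ = 0.0386828 m
Δh = 0.038325 + 0.043625 + 0.0526392 + 0.0386828 = 0.173272 m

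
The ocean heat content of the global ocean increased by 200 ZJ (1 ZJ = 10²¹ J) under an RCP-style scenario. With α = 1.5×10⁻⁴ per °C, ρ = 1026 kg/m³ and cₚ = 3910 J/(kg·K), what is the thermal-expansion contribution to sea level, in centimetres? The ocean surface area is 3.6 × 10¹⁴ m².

about 2.08 cm

Per unit area: Q = 200×10²¹ / (3.6×10¹⁴) ≈ 5.556×10⁸ J/m²
Δh = αQ/(ρcₚ) = 1.5×10⁻⁴ × 5.556×10⁸ / (1026 × 3910) ≈ 0.020774 m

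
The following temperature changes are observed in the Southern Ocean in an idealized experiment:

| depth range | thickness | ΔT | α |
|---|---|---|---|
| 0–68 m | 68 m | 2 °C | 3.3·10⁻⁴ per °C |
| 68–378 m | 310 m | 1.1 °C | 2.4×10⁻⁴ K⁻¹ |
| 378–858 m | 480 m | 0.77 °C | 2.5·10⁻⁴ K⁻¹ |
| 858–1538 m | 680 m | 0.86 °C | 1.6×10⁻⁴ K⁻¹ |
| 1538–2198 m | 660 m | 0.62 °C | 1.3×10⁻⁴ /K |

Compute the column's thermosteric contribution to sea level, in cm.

37 cm

3.3×10⁻⁴ × 2 × 68 = 0.04488 m
2.4×10⁻⁴ × 1.1 × 310 = 0.08184 m
Layer 3: 480 × 0.77 × 2.5×10⁻⁴ = 0.09240 m
Layer 4: 680 × 1.6×10⁻⁴ × 0.86 = 0.093568 m
0.62 × 1.3×10⁻⁴ × 660 = 0.053196 m
Δh = 0.04488 + 0.08184 + 0.09240 + 0.093568 + 0.053196 = 0.365884 m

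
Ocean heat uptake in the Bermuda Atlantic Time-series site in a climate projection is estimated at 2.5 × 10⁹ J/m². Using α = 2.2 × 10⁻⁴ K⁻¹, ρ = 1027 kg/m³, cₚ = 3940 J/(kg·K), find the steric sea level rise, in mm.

140 mm

Δh = αQ/(ρcₚ) = 2.2×10⁻⁴ × 2.5×10⁹ / (1027 × 3940) ≈ 0.13592 m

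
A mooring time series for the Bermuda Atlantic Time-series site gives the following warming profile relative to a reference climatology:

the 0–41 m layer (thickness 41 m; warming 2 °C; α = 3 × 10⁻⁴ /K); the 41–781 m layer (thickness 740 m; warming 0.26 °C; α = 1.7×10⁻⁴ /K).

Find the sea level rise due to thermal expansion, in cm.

Δh = 5.73 cm

Layer 1: 3×10⁻⁴ × 41 × 2 = 0.02460 m
Layer 2: 740 × 1.7×10⁻⁴ × 0.26 = 0.032708 m
Δh = 0.02460 + 0.032708 = 0.057308 m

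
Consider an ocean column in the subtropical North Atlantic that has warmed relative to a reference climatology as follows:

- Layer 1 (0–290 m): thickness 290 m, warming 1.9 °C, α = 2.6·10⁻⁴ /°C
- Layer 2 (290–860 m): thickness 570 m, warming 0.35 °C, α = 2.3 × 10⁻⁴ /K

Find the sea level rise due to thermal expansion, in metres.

290 × 2.6×10⁻⁴ × 1.9 = 0.14326 m
Layer 2: 2.3×10⁻⁴ × 0.35 × 570 = 0.045885 m
Δh = 0.14326 + 0.045885 = 0.189145 m

0.189 m of thermosteric rise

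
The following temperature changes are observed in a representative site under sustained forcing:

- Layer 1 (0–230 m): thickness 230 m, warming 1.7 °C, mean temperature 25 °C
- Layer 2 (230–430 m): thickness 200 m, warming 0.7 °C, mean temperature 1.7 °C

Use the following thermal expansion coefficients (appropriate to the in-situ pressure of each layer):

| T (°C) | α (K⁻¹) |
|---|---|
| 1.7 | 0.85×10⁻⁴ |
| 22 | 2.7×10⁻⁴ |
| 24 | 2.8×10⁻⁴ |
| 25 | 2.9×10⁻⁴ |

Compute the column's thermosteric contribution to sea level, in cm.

about 12.5 cm

Layer 1 at 25 °C → α = 2.9×10⁻⁴ K⁻¹
Layer 2 at 1.7 °C → α = 0.85×10⁻⁴ K⁻¹
Layer 1: 1.7 × 230 × 2.9×10⁻⁴ = 0.11339 m
Layer 2: 0.7 × 0.85×10⁻⁴ × 200 = 0.01190 m
Δh = 0.11339 + 0.01190 = 0.12529 m ≈ 12.5 cm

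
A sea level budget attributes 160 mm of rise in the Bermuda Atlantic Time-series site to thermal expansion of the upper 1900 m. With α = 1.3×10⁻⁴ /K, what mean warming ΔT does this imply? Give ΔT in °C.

ΔT = Δh/(αH) = 0.16 / (1.3×10⁻⁴ × 1900) ≈ 0.6478 °C

0.648 °C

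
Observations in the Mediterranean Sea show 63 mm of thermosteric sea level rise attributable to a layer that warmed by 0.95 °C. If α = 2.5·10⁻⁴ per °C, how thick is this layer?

H = Δh/(αΔT) = 0.063 / (2.5×10⁻⁴ × 0.95) ≈ 265.3 m

H ≈ 265 m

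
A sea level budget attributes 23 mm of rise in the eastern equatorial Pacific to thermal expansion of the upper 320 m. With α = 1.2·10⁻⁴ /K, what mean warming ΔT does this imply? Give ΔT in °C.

0.599 °C

ΔT = Δh/(αH) = 0.023 / (1.2×10⁻⁴ × 320) ≈ 0.5990 °C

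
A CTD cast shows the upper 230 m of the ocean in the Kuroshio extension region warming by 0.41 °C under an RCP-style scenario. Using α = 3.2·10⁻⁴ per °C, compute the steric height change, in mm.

Δh = αΔT·H = 3.2×10⁻⁴ × 0.41 × 230 = 0.030176 m

Δh = 30.2 mm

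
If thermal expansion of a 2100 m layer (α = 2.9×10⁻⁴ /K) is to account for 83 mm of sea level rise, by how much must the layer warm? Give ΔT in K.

ΔT = Δh/(αH) = 0.083 / (2.9×10⁻⁴ × 2100) ≈ 0.1363 K

about 0.14 K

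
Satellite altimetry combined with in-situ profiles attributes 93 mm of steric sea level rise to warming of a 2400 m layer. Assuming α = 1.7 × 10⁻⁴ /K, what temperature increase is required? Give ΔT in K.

ΔT = Δh/(αH) = 0.093 / (1.7×10⁻⁴ × 2400) ≈ 0.2279 K

0.228 K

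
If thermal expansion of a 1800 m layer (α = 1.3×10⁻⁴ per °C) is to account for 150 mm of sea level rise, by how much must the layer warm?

ΔT ≈ 0.641 °C

ΔT = Δh/(αH) = 0.15 / (1.3×10⁻⁴ × 1800) ≈ 0.6410 °C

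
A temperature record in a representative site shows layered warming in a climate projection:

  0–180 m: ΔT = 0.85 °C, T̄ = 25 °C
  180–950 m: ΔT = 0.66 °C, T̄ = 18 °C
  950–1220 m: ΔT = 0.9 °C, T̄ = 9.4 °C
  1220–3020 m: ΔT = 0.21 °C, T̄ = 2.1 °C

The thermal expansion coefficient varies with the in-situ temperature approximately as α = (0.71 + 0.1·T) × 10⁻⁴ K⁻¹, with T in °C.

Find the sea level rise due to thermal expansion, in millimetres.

Δh = 252 mm

Layer 1: α = (0.71 + 0.1×25)×10⁻⁴ = 3.21×10⁻⁴ K⁻¹
Layer 2: α = (0.71 + 0.1×18)×10⁻⁴ = 2.51×10⁻⁴ K⁻¹
Layer 3: α = (0.71 + 0.1×9.4)×10⁻⁴ = 1.65×10⁻⁴ K⁻¹
Layer 4: α = (0.71 + 0.1×2.1)×10⁻⁴ = 0.92×10⁻⁴ K⁻¹
Layer 1: 0.85 × 3.21×10⁻⁴ × 180 = 0.049113 m
180–950 m: 770 × 2.51×10⁻⁴ × 0.66 = 0.1275582 m
0.9 × 270 × 1.65×10⁻⁴ = 0.040095 m
1220–3020 m: 0.21 × 1800 × 0.92×10⁻⁴ = 0.034776 m
Δh = 0.049113 + 0.1275582 + 0.040095 + 0.034776 = 0.2515422 m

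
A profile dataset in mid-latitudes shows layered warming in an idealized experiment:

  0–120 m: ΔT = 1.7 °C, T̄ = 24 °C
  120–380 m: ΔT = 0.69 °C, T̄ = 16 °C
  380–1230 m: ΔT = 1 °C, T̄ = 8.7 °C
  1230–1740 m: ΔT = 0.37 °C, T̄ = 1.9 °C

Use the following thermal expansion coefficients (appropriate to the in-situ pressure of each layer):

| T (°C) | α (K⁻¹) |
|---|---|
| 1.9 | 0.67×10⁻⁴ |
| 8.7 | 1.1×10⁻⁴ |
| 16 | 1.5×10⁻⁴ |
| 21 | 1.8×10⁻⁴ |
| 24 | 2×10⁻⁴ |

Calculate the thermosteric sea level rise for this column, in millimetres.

Δh ≈ 174 mm

Layer 1 at 24 °C → α = 2×10⁻⁴ K⁻¹
Layer 2 at 16 °C → α = 1.5×10⁻⁴ K⁻¹
Layer 3 at 8.7 °C → α = 1.1×10⁻⁴ K⁻¹
Layer 4 at 1.9 °C → α = 0.67×10⁻⁴ K⁻¹
0–120 m: 1.7 × 2×10⁻⁴ × 120 = 0.04080 m
Layer 2: 260 × 0.69 × 1.5×10⁻⁴ = 0.02691 m
380–1230 m: 1.1×10⁻⁴ × 1 × 850 = 0.09350 m
0.67×10⁻⁴ × 0.37 × 510 = 0.0126429 m
Δh = 0.04080 + 0.02691 + 0.09350 + 0.0126429 = 0.1738529 m ≈ 174 mm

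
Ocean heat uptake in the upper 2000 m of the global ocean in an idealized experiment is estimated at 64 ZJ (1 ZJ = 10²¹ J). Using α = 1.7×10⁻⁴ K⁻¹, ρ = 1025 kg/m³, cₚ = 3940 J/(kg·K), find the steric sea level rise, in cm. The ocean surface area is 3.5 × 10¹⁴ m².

Δh = 0.770 cm

Per unit area: Q = 64×10²¹ / (3.5×10¹⁴) ≈ 1.829×10⁸ J/m²
Δh = αQ/(ρcₚ) = 1.7×10⁻⁴ × 1.829×10⁸ / (1025 × 3940) ≈ 0.0076991 m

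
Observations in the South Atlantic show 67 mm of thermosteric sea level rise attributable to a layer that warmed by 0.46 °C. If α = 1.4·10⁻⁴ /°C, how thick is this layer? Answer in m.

1040 m

H = Δh/(αΔT) = 0.067 / (1.4×10⁻⁴ × 0.46) ≈ 1040 m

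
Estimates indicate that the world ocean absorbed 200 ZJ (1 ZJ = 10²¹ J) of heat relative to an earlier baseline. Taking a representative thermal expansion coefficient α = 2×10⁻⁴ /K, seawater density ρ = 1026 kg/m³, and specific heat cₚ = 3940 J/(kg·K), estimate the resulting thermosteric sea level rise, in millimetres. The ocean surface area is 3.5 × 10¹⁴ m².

Per unit area: Q = 200×10²¹ / (3.5×10¹⁴) ≈ 5.714×10⁸ J/m²
Δh = αQ/(ρcₚ) = 2×10⁻⁴ × 5.714×10⁸ / (1026 × 3940) ≈ 0.02827 m

Δh ≈ 28.3 mm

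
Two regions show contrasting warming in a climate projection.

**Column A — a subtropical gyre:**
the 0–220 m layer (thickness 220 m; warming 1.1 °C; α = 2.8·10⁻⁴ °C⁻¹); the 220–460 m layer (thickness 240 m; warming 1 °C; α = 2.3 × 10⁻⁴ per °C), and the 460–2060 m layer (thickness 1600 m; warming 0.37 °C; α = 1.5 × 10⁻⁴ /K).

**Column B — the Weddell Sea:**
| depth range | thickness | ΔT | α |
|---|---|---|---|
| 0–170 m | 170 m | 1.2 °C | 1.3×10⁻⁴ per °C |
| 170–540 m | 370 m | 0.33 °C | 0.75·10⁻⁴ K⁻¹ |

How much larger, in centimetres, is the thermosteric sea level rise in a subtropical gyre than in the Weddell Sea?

18 cm larger

A 1.1 × 220 × 2.8×10⁻⁴ = 0.06776 m
A Layer 2: 2.3×10⁻⁴ × 1 × 240 = 0.05520 m
A 460–2060 m: 1.5×10⁻⁴ × 1600 × 0.37 = 0.08880 m
A total: 0.21176 m
B 1.3×10⁻⁴ × 1.2 × 170 = 0.02652 m
B 0.33 × 0.75×10⁻⁴ × 370 = 0.0091575 m
B total: 0.0356775 m
Difference: 0.21176 − 0.0356775 = 0.1760825 m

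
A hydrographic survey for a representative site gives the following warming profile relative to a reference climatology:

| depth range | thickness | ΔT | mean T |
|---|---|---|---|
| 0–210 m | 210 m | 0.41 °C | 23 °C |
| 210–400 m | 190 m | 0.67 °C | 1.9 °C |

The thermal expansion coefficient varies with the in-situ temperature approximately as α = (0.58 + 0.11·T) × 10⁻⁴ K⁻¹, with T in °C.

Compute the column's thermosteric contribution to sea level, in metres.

Layer 1: α = (0.58 + 0.11×23)×10⁻⁴ = 3.11×10⁻⁴ K⁻¹
Layer 2: α = (0.58 + 0.11×1.9)×10⁻⁴ = 0.789×10⁻⁴ K⁻¹
210 × 0.41 × 3.11×10⁻⁴ = 0.0267771 m
210–400 m: 190 × 0.789×10⁻⁴ × 0.67 = 0.01004397 m
Δh = 0.0267771 + 0.01004397 = 0.03682107 m ≈ 0.0368 m

0.0368 m of thermosteric rise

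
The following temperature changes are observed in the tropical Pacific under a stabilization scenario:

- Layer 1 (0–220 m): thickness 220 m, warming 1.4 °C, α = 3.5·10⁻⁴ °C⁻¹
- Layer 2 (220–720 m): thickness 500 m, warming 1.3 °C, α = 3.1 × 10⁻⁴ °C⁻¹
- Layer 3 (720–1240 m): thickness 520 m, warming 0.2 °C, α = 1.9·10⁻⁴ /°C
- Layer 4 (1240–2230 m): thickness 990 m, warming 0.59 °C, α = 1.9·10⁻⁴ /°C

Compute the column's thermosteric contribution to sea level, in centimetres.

Δh ≈ 44.0 cm

1.4 × 220 × 3.5×10⁻⁴ = 0.10780 m
220–720 m: 1.3 × 3.1×10⁻⁴ × 500 = 0.20150 m
0.2 × 1.9×10⁻⁴ × 520 = 0.01976 m
990 × 1.9×10⁻⁴ × 0.59 = 0.110979 m
Δh = 0.10780 + 0.20150 + 0.01976 + 0.110979 = 0.440039 m ≈ 44.0 cm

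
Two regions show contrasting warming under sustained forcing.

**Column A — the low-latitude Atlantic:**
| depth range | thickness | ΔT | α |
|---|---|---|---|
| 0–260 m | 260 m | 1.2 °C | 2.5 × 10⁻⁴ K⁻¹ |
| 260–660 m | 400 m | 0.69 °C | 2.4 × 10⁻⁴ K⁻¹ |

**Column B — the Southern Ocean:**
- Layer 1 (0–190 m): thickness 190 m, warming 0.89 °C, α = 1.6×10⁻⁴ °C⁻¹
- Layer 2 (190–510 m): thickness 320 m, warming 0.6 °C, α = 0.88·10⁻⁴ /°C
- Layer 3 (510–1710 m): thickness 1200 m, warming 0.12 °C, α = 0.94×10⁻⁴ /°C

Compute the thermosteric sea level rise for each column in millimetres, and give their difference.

A: 144 mm; B: 57.5 mm; difference 86.8 mm

A Layer 1: 260 × 2.5×10⁻⁴ × 1.2 = 0.07800 m
A 0.69 × 2.4×10⁻⁴ × 400 = 0.06624 m
A total: 0.14424 m
B 1.6×10⁻⁴ × 190 × 0.89 = 0.027056 m
B 190–510 m: 0.6 × 320 × 0.88×10⁻⁴ = 0.016896 m
B 0.94×10⁻⁴ × 0.12 × 1200 = 0.013536 m
B total: 0.057488 m
Difference: 0.14424 − 0.057488 = 0.086752 m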